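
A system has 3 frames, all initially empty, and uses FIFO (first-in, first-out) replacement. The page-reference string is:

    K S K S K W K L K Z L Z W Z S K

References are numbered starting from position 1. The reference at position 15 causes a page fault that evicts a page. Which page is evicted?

K

pos 1: K: miss, frames [K]
pos 2: S: miss, frames [K, S]
pos 3: K: hit
pos 4: S: hit
pos 5: K: hit
pos 6: W: miss, frames [K, S, W]
pos 7: K: hit
pos 8: L: miss, evict K, frames [S, W, L]
pos 9: K: miss, evict S, frames [W, L, K]
pos 10: Z: miss, evict W, frames [L, K, Z]
pos 11: L: hit
pos 12: Z: hit
pos 13: W: miss, evict L, frames [K, Z, W]
pos 14: Z: hit
pos 15: S: miss, evict K, frames [Z, W, S]
At position 15, page K is evicted.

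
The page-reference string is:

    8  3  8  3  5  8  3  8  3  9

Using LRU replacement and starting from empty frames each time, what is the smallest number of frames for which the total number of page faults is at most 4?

f=1: 10 faults
f=2: 6 faults
f=3: 4 faults
f=4: 4 faults
Smallest f with faults ≤ 4 is 3.

3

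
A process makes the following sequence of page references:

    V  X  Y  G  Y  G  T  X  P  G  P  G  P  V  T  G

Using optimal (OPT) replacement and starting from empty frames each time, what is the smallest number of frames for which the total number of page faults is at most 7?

f=1: 16 faults
f=2: 9 faults
f=3: 7 faults
f=4: 6 faults
f=5: 6 faults
f=6: 6 faults
Smallest f with faults ≤ 7 is 3.

3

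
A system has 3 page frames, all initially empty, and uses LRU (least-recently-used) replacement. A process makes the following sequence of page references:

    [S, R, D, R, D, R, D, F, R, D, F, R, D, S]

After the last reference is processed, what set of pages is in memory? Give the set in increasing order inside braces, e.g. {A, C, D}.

S -> fault, frames {S}
R -> fault, frames {S,R}
D -> fault, frames {S,R,D}
R -> hit
D -> hit
R -> hit
D -> hit
F -> fault, evict S, frames {R,D,F}
R -> hit
D -> hit
F -> hit
R -> hit
D -> hit
S -> fault, evict F, frames {R,D,S}

{D, R, S}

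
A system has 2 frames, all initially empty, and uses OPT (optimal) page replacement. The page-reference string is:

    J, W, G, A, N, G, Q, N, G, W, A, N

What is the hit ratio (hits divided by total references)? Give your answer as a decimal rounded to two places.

J: miss, frames (J)
W: miss, frames (J W)
G: miss, evict J, frames (W G)
A: miss, evict W, frames (G A)
N: miss, evict A, frames (G N)
G: hit
Q: miss, evict G, frames (N Q)
N: hit
G: miss, evict Q, frames (N G)
W: miss, evict G, frames (N W)
A: miss, evict W, frames (N A)
N: hit
Hits: 3 of 12 references → 3/12 = 0.2500.

0.25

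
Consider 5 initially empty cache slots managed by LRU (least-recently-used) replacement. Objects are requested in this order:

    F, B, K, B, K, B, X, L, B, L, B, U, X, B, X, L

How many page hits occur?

10

F -> miss, frames [F]
B -> miss, frames [F, B]
K -> miss, frames [F, B, K]
B -> hit
K -> hit
B -> hit
X -> miss, frames [F, K, B, X]
L -> miss, frames [F, K, B, X, L]
B -> hit
L -> hit
B -> hit
U -> miss, evict F, frames [K, X, L, B, U]
X -> hit
B -> hit
X -> hit
L -> hit
Hits: 10.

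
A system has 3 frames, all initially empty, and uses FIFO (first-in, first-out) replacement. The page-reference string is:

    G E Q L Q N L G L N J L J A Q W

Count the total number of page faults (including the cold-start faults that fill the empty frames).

11

G → fault, frames [G]
E → fault, frames [G, E]
Q → fault, frames [G, E, Q]
L → fault, evict G, frames [E, Q, L]
Q → hit
N → fault, evict E, frames [Q, L, N]
L → hit
G → fault, evict Q, frames [L, N, G]
L → hit
N → hit
J → fault, evict L, frames [N, G, J]
L → fault, evict N, frames [G, J, L]
J → hit
A → fault, evict G, frames [J, L, A]
Q → fault, evict J, frames [L, A, Q]
W → fault, evict L, frames [A, Q, W]
Page faults: 11.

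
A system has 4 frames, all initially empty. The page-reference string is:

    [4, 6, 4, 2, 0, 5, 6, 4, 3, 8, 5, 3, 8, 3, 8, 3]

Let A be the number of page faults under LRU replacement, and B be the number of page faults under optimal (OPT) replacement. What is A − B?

Under LRU: F F . F F F F F F F F . . . . . → 10 faults.
Under OPT: F F . F F F . . F F . . . . . . → 7 faults.
A − B = 10 − 7 = 3.

3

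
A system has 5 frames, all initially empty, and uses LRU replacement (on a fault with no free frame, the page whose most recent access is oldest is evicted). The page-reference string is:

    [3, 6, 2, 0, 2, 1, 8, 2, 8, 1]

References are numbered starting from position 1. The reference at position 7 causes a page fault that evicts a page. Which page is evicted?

3

pos 1: 3 → fault, frames [3]
pos 2: 6 → fault, frames [3, 6]
pos 3: 2 → fault, frames [3, 6, 2]
pos 4: 0 → fault, frames [3, 6, 2, 0]
pos 5: 2 → hit
pos 6: 1 → fault, frames [3, 6, 0, 2, 1]
pos 7: 8 → fault, evict 3, frames [6, 0, 2, 1, 8]
At position 7, page 3 is evicted.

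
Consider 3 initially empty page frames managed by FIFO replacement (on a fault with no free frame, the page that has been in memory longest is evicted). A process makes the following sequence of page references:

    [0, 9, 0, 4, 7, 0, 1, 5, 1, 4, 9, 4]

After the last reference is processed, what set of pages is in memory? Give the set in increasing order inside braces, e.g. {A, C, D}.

0: miss, frames {0}
9: miss, frames {0,9}
0: hit
4: miss, frames {0,9,4}
7: miss, evict 0, frames {9,4,7}
0: miss, evict 9, frames {4,7,0}
1: miss, evict 4, frames {7,0,1}
5: miss, evict 7, frames {0,1,5}
1: hit
4: miss, evict 0, frames {1,5,4}
9: miss, evict 1, frames {5,4,9}
4: hit

{4, 5, 9}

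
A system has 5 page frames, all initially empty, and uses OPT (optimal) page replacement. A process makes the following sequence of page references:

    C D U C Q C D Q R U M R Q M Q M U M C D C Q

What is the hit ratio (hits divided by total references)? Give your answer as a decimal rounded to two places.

C -> miss, frames [C]
D -> miss, frames [C, D]
U -> miss, frames [C, D, U]
C -> hit
Q -> miss, frames [C, D, U, Q]
C -> hit
D -> hit
Q -> hit
R -> miss, frames [C, D, U, Q, R]
U -> hit
M -> miss, evict D, frames [C, U, Q, R, M]
R -> hit
Q -> hit
M -> hit
Q -> hit
M -> hit
U -> hit
M -> hit
C -> hit
D -> miss, evict M, frames [C, U, Q, R, D]
C -> hit
Q -> hit
Hits: 15 of 22 references → 15/22 = 0.6818.

0.68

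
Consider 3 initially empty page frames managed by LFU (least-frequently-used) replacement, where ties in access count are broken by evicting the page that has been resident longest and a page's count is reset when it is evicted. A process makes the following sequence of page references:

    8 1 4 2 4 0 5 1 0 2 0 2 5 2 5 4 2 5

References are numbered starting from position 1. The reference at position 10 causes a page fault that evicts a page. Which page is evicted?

1

pos 1: 8 -> fault, frames (8)
pos 2: 1 -> fault, frames (8 1)
pos 3: 4 -> fault, frames (8 1 4)
pos 4: 2 -> fault, evict 8, frames (1 4 2)
pos 5: 4 -> hit
pos 6: 0 -> fault, evict 1, frames (4 2 0)
pos 7: 5 -> fault, evict 2, frames (4 0 5)
pos 8: 1 -> fault, evict 0, frames (4 5 1)
pos 9: 0 -> fault, evict 5, frames (4 1 0)
pos 10: 2 -> fault, evict 1, frames (4 0 2)
At position 10, page 1 is evicted.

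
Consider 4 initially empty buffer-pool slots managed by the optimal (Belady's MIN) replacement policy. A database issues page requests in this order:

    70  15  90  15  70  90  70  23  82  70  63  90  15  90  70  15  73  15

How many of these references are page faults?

7

70: fault, frames [70]
15: fault, frames [70, 15]
90: fault, frames [70, 15, 90]
15: hit
70: hit
90: hit
70: hit
23: fault, frames [70, 15, 90, 23]
82: fault, evict 23, frames [70, 15, 90, 82]
70: hit
63: fault, evict 82, frames [70, 15, 90, 63]
90: hit
15: hit
90: hit
70: hit
15: hit
73: fault, evict 63, frames [70, 15, 90, 73]
15: hit
Page faults: 7.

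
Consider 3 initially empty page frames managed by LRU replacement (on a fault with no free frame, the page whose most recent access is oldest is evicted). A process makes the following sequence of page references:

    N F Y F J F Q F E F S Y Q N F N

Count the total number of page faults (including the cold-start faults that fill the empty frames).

11

N → fault, frames (N)
F → fault, frames (N F)
Y → fault, frames (N F Y)
F → hit
J → fault, evict N, frames (Y F J)
F → hit
Q → fault, evict Y, frames (J F Q)
F → hit
E → fault, evict J, frames (Q F E)
F → hit
S → fault, evict Q, frames (E F S)
Y → fault, evict E, frames (F S Y)
Q → fault, evict F, frames (S Y Q)
N → fault, evict S, frames (Y Q N)
F → fault, evict Y, frames (Q N F)
N → hit
Page faults: 11.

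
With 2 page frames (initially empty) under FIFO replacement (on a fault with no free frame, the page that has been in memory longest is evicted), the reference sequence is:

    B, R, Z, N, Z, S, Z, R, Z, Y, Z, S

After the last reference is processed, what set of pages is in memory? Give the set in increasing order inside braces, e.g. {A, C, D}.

{S, Z}

B: fault, frames (B)
R: fault, frames (B R)
Z: fault, evict B, frames (R Z)
N: fault, evict R, frames (Z N)
Z: hit
S: fault, evict Z, frames (N S)
Z: fault, evict N, frames (S Z)
R: fault, evict S, frames (Z R)
Z: hit
Y: fault, evict Z, frames (R Y)
Z: fault, evict R, frames (Y Z)
S: fault, evict Y, frames (Z S)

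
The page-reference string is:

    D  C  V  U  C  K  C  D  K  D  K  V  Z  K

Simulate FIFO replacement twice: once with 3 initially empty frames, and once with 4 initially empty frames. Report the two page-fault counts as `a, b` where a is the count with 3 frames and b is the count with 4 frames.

10, 7

3 frames: F F F F . F F F . . . F F F → 10 faults.
4 frames: F F F F . F . F . . . . F . → 7 faults.
7 < 10: adding a frame reduced faults, as is typical.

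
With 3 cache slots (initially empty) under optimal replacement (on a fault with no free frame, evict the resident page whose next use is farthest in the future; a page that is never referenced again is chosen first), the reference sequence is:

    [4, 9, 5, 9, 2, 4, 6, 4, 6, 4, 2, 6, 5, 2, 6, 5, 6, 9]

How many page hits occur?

11

4 → fault, frames [4]
9 → fault, frames [4, 9]
5 → fault, frames [4, 9, 5]
9 → hit
2 → fault, evict 9, frames [4, 5, 2]
4 → hit
6 → fault, evict 5, frames [4, 2, 6]
4 → hit
6 → hit
4 → hit
2 → hit
6 → hit
5 → fault, evict 4, frames [2, 6, 5]
2 → hit
6 → hit
5 → hit
6 → hit
9 → fault, evict 5, frames [2, 6, 9]
Hits: 11.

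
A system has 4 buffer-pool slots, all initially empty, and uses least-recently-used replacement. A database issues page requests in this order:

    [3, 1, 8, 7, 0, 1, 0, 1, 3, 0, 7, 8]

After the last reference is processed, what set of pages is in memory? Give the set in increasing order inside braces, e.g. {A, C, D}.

{0, 3, 7, 8}

3 → miss, frames {3}
1 → miss, frames {3,1}
8 → miss, frames {3,1,8}
7 → miss, frames {3,1,8,7}
0 → miss, evict 3, frames {1,8,7,0}
1 → hit
0 → hit
1 → hit
3 → miss, evict 8, frames {7,0,1,3}
0 → hit
7 → hit
8 → miss, evict 1, frames {3,0,7,8}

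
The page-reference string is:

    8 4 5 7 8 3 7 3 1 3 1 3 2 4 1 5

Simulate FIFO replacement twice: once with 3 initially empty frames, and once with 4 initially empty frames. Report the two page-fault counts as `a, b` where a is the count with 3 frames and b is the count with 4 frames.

10, 9

3 frames: F F F F F F . . F . . . F F . F → 10 faults.
4 frames: F F F F . F . . F . . . F F . F → 9 faults.
9 < 10: adding a frame reduced faults, as is typical.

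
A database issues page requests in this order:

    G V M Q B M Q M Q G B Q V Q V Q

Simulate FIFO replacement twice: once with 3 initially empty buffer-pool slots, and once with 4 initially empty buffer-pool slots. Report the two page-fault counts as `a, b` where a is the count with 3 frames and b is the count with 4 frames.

8, 7

3 frames: F F F F F . . . . F . . F F . . → 8 faults.
4 frames: F F F F F . . . . F . . F . . . → 7 faults.
7 < 8: adding a frame reduced faults, as is typical.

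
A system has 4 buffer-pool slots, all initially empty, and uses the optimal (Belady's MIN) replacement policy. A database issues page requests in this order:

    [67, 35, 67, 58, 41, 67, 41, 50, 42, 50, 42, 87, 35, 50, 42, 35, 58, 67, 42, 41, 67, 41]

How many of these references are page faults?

67: miss, frames [67]
35: miss, frames [67, 35]
67: hit
58: miss, frames [67, 35, 58]
41: miss, frames [67, 35, 58, 41]
67: hit
41: hit
50: miss, evict 41, frames [67, 35, 58, 50]
42: miss, evict 67, frames [35, 58, 50, 42]
50: hit
42: hit
87: miss, evict 58, frames [35, 50, 42, 87]
35: hit
50: hit
42: hit
35: hit
58: miss, evict 87, frames [35, 50, 42, 58]
67: miss, evict 58, frames [35, 50, 42, 67]
42: hit
41: miss, evict 42, frames [35, 50, 67, 41]
67: hit
41: hit
Page faults: 10.

10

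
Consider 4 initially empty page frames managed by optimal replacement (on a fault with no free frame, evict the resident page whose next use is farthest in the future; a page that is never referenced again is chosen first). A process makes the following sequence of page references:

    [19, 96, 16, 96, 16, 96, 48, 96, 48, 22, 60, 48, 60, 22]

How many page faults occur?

6

19 → fault, frames [19]
96 → fault, frames [19, 96]
16 → fault, frames [19, 96, 16]
96 → hit
16 → hit
96 → hit
48 → fault, frames [19, 96, 16, 48]
96 → hit
48 → hit
22 → fault, evict 16, frames [19, 96, 48, 22]
60 → fault, evict 96, frames [19, 48, 22, 60]
48 → hit
60 → hit
22 → hit
Page faults: 6.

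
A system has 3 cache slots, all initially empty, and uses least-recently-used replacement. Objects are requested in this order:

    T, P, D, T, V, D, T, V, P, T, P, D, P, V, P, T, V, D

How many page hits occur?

9

T -> fault, frames {T}
P -> fault, frames {T,P}
D -> fault, frames {T,P,D}
T -> hit
V -> fault, evict P, frames {D,T,V}
D -> hit
T -> hit
V -> hit
P -> fault, evict D, frames {T,V,P}
T -> hit
P -> hit
D -> fault, evict V, frames {T,P,D}
P -> hit
V -> fault, evict T, frames {D,P,V}
P -> hit
T -> fault, evict D, frames {V,P,T}
V -> hit
D -> fault, evict P, frames {T,V,D}
Hits: 9.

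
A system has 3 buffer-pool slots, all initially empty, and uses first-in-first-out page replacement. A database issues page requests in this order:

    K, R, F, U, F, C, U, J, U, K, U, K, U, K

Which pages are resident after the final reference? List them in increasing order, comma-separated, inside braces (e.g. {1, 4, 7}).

K: miss, frames (K)
R: miss, frames (K R)
F: miss, frames (K R F)
U: miss, evict K, frames (R F U)
F: hit
C: miss, evict R, frames (F U C)
U: hit
J: miss, evict F, frames (U C J)
U: hit
K: miss, evict U, frames (C J K)
U: miss, evict C, frames (J K U)
K: hit
U: hit
K: hit

{J, K, U}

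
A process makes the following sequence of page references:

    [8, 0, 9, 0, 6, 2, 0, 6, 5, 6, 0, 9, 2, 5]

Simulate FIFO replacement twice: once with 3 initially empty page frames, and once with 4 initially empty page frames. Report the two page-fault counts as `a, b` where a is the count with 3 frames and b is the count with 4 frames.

3 frames: F F F . F F F . F F . F F F → 11 faults.
4 frames: F F F . F F . . F . F F . . → 8 faults.
8 < 11: adding a frame reduced faults, as is typical.

11, 8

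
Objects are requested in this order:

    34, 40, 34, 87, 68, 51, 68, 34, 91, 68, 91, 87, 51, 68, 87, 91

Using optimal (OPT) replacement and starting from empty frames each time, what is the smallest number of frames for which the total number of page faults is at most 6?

4

f=1: 16 faults
f=2: 11 faults
f=3: 8 faults
f=4: 6 faults
f=5: 6 faults
f=6: 6 faults
Smallest f with faults ≤ 6 is 4.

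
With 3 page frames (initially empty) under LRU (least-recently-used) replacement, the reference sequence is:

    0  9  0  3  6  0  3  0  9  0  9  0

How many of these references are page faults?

5

0 -> miss, frames {0}
9 -> miss, frames {0,9}
0 -> hit
3 -> miss, frames {9,0,3}
6 -> miss, evict 9, frames {0,3,6}
0 -> hit
3 -> hit
0 -> hit
9 -> miss, evict 6, frames {3,0,9}
0 -> hit
9 -> hit
0 -> hit
Page faults: 5.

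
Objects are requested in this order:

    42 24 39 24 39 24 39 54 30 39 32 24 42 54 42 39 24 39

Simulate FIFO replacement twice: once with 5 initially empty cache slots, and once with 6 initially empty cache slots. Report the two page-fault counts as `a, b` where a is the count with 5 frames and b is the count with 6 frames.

9, 6

5 frames: F F F . . . . F F . F . F . . . F F → 9 faults.
6 frames: F F F . . . . F F . F . . . . . . . → 6 faults.
6 < 9: adding a frame reduced faults, as is typical.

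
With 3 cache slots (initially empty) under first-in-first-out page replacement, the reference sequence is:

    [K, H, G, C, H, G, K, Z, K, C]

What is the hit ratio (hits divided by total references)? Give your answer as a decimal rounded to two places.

K: fault, frames [K]
H: fault, frames [K, H]
G: fault, frames [K, H, G]
C: fault, evict K, frames [H, G, C]
H: hit
G: hit
K: fault, evict H, frames [G, C, K]
Z: fault, evict G, frames [C, K, Z]
K: hit
C: hit
Hits: 4 of 10 references → 4/10 = 0.4000.

0.40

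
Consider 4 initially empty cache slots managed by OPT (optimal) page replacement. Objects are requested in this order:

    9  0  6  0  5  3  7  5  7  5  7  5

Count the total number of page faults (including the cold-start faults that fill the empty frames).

9 -> fault, frames [9]
0 -> fault, frames [9, 0]
6 -> fault, frames [9, 0, 6]
0 -> hit
5 -> fault, frames [9, 0, 6, 5]
3 -> fault, evict 6, frames [9, 0, 5, 3]
7 -> fault, evict 3, frames [9, 0, 5, 7]
5 -> hit
7 -> hit
5 -> hit
7 -> hit
5 -> hit
Page faults: 6.

6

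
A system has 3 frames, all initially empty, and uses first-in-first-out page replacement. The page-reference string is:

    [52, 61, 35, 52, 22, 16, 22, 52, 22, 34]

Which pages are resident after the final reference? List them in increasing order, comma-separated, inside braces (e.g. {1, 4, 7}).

{16, 34, 52}

52 → fault, frames [52]
61 → fault, frames [52, 61]
35 → fault, frames [52, 61, 35]
52 → hit
22 → fault, evict 52, frames [61, 35, 22]
16 → fault, evict 61, frames [35, 22, 16]
22 → hit
52 → fault, evict 35, frames [22, 16, 52]
22 → hit
34 → fault, evict 22, frames [16, 52, 34]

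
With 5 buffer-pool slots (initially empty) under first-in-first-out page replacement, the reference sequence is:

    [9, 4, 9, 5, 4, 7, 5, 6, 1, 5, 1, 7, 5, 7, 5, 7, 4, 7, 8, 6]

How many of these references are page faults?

9 -> fault, frames (9)
4 -> fault, frames (9 4)
9 -> hit
5 -> fault, frames (9 4 5)
4 -> hit
7 -> fault, frames (9 4 5 7)
5 -> hit
6 -> fault, frames (9 4 5 7 6)
1 -> fault, evict 9, frames (4 5 7 6 1)
5 -> hit
1 -> hit
7 -> hit
5 -> hit
7 -> hit
5 -> hit
7 -> hit
4 -> hit
7 -> hit
8 -> fault, evict 4, frames (5 7 6 1 8)
6 -> hit
Page faults: 7.

7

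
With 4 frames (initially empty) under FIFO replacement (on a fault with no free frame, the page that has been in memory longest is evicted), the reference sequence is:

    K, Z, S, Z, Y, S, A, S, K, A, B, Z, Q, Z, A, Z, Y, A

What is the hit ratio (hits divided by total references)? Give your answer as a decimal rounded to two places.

0.39

K → miss, frames [K]
Z → miss, frames [K, Z]
S → miss, frames [K, Z, S]
Z → hit
Y → miss, frames [K, Z, S, Y]
S → hit
A → miss, evict K, frames [Z, S, Y, A]
S → hit
K → miss, evict Z, frames [S, Y, A, K]
A → hit
B → miss, evict S, frames [Y, A, K, B]
Z → miss, evict Y, frames [A, K, B, Z]
Q → miss, evict A, frames [K, B, Z, Q]
Z → hit
A → miss, evict K, frames [B, Z, Q, A]
Z → hit
Y → miss, evict B, frames [Z, Q, A, Y]
A → hit
Hits: 7 of 18 references → 7/18 = 0.3889.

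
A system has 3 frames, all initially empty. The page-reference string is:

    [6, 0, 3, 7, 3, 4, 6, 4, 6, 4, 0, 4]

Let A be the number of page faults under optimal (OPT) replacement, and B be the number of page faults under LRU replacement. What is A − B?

-1

Under OPT: F F F F . F . . . . F . → 6 faults.
Under LRU: F F F F . F F . . . F . → 7 faults.
A − B = 6 − 7 = -1.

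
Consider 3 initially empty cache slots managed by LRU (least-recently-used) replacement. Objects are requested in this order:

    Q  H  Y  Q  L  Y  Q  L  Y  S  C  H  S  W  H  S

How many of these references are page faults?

Q: fault, frames (Q)
H: fault, frames (Q H)
Y: fault, frames (Q H Y)
Q: hit
L: fault, evict H, frames (Y Q L)
Y: hit
Q: hit
L: hit
Y: hit
S: fault, evict Q, frames (L Y S)
C: fault, evict L, frames (Y S C)
H: fault, evict Y, frames (S C H)
S: hit
W: fault, evict C, frames (H S W)
H: hit
S: hit
Page faults: 8.

8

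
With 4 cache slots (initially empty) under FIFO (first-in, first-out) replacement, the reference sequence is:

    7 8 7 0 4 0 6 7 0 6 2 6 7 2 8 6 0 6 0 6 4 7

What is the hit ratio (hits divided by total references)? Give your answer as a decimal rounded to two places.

7 -> fault, frames {7}
8 -> fault, frames {7,8}
7 -> hit
0 -> fault, frames {7,8,0}
4 -> fault, frames {7,8,0,4}
0 -> hit
6 -> fault, evict 7, frames {8,0,4,6}
7 -> fault, evict 8, frames {0,4,6,7}
0 -> hit
6 -> hit
2 -> fault, evict 0, frames {4,6,7,2}
6 -> hit
7 -> hit
2 -> hit
8 -> fault, evict 4, frames {6,7,2,8}
6 -> hit
0 -> fault, evict 6, frames {7,2,8,0}
6 -> fault, evict 7, frames {2,8,0,6}
0 -> hit
6 -> hit
4 -> fault, evict 2, frames {8,0,6,4}
7 -> fault, evict 8, frames {0,6,4,7}
Hits: 10 of 22 references → 10/22 = 0.4545.

0.45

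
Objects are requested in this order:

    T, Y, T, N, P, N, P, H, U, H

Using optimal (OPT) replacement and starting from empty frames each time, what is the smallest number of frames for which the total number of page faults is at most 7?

2

f=1: 10 faults
f=2: 6 faults
f=3: 6 faults
f=4: 6 faults
f=5: 6 faults
f=6: 6 faults
Smallest f with faults ≤ 7 is 2.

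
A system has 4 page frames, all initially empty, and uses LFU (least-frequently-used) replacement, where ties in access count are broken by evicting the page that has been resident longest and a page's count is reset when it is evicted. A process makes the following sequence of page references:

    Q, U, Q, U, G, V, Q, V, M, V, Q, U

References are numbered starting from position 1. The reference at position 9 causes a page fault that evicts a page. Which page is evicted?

G

pos 1: Q -> fault, frames {Q}
pos 2: U -> fault, frames {Q,U}
pos 3: Q -> hit
pos 4: U -> hit
pos 5: G -> fault, frames {Q,U,G}
pos 6: V -> fault, frames {Q,U,G,V}
pos 7: Q -> hit
pos 8: V -> hit
pos 9: M -> fault, evict G, frames {Q,U,V,M}
At position 9, page G is evicted.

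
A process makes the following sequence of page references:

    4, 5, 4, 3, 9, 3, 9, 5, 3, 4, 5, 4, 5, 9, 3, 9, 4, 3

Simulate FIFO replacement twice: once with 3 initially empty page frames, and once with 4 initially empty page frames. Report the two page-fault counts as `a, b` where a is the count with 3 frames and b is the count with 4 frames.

3 frames: F F . F F . . . . F F . . . F F F . → 9 faults.
4 frames: F F . F F . . . . . . . . . . . . . → 4 faults.
4 < 9: adding a frame reduced faults, as is typical.

9, 4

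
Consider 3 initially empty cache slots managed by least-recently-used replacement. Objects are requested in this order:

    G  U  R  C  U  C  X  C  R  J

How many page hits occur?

3

G -> fault, frames [G]
U -> fault, frames [G, U]
R -> fault, frames [G, U, R]
C -> fault, evict G, frames [U, R, C]
U -> hit
C -> hit
X -> fault, evict R, frames [U, C, X]
C -> hit
R -> fault, evict U, frames [X, C, R]
J -> fault, evict X, frames [C, R, J]
Hits: 3.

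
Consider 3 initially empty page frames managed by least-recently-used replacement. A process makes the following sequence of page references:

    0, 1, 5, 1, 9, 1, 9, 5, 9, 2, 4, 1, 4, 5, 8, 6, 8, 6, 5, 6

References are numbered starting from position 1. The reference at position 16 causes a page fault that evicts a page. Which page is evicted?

pos 1: 0 → miss, frames {0}
pos 2: 1 → miss, frames {0,1}
pos 3: 5 → miss, frames {0,1,5}
pos 4: 1 → hit
pos 5: 9 → miss, evict 0, frames {5,1,9}
pos 6: 1 → hit
pos 7: 9 → hit
pos 8: 5 → hit
pos 9: 9 → hit
pos 10: 2 → miss, evict 1, frames {5,9,2}
pos 11: 4 → miss, evict 5, frames {9,2,4}
pos 12: 1 → miss, evict 9, frames {2,4,1}
pos 13: 4 → hit
pos 14: 5 → miss, evict 2, frames {1,4,5}
pos 15: 8 → miss, evict 1, frames {4,5,8}
pos 16: 6 → miss, evict 4, frames {5,8,6}
At position 16, page 4 is evicted.

4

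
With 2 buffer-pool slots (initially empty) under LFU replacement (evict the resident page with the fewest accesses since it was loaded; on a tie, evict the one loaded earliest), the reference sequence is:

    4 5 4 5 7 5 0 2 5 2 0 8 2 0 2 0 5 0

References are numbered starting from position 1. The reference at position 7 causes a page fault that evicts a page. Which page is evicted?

pos 1: 4 -> miss, frames {4}
pos 2: 5 -> miss, frames {4,5}
pos 3: 4 -> hit
pos 4: 5 -> hit
pos 5: 7 -> miss, evict 4, frames {5,7}
pos 6: 5 -> hit
pos 7: 0 -> miss, evict 7, frames {5,0}
At position 7, page 7 is evicted.

7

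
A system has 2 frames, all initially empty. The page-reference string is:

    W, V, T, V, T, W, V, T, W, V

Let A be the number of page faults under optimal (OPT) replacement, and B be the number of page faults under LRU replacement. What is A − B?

Under OPT: F F F . . F . F . F → 6 faults.
Under LRU: F F F . . F F F F F → 8 faults.
A − B = 6 − 8 = -2.

-2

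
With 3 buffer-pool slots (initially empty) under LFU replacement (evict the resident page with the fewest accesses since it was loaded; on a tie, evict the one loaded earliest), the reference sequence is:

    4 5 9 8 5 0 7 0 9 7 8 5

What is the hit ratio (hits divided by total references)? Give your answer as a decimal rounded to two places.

4 -> miss, frames (4)
5 -> miss, frames (4 5)
9 -> miss, frames (4 5 9)
8 -> miss, evict 4, frames (5 9 8)
5 -> hit
0 -> miss, evict 9, frames (5 8 0)
7 -> miss, evict 8, frames (5 0 7)
0 -> hit
9 -> miss, evict 7, frames (5 0 9)
7 -> miss, evict 9, frames (5 0 7)
8 -> miss, evict 7, frames (5 0 8)
5 -> hit
Hits: 3 of 12 references → 3/12 = 0.2500.

0.25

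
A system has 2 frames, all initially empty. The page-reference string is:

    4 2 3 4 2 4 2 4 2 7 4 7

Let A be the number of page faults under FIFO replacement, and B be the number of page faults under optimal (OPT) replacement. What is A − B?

Under FIFO: F F F F F . . . . F F . → 7 faults.
Under OPT: F F F . F . . . . F . . → 5 faults.
A − B = 7 − 5 = 2.

2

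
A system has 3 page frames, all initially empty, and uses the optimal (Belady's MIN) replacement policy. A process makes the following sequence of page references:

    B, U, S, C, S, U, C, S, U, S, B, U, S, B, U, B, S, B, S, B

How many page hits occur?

15

B → miss, frames (B)
U → miss, frames (B U)
S → miss, frames (B U S)
C → miss, evict B, frames (U S C)
S → hit
U → hit
C → hit
S → hit
U → hit
S → hit
B → miss, evict C, frames (U S B)
U → hit
S → hit
B → hit
U → hit
B → hit
S → hit
B → hit
S → hit
B → hit
Hits: 15.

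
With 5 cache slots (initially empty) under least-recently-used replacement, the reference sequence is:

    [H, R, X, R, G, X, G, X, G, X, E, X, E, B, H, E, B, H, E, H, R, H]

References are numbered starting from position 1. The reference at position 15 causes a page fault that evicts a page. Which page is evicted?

pos 1: H → fault, frames {H}
pos 2: R → fault, frames {H,R}
pos 3: X → fault, frames {H,R,X}
pos 4: R → hit
pos 5: G → fault, frames {H,X,R,G}
pos 6: X → hit
pos 7: G → hit
pos 8: X → hit
pos 9: G → hit
pos 10: X → hit
pos 11: E → fault, frames {H,R,G,X,E}
pos 12: X → hit
pos 13: E → hit
pos 14: B → fault, evict H, frames {R,G,X,E,B}
pos 15: H → fault, evict R, frames {G,X,E,B,H}
At position 15, page R is evicted.

R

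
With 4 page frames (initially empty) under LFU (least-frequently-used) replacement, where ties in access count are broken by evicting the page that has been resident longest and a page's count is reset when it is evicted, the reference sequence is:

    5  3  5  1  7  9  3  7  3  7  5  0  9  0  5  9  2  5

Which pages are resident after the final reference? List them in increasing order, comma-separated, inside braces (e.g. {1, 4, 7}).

{2, 3, 5, 7}

5 → fault, frames (5)
3 → fault, frames (5 3)
5 → hit
1 → fault, frames (5 3 1)
7 → fault, frames (5 3 1 7)
9 → fault, evict 3, frames (5 1 7 9)
3 → fault, evict 1, frames (5 7 9 3)
7 → hit
3 → hit
7 → hit
5 → hit
0 → fault, evict 9, frames (5 7 3 0)
9 → fault, evict 0, frames (5 7 3 9)
0 → fault, evict 9, frames (5 7 3 0)
5 → hit
9 → fault, evict 0, frames (5 7 3 9)
2 → fault, evict 9, frames (5 7 3 2)
5 → hit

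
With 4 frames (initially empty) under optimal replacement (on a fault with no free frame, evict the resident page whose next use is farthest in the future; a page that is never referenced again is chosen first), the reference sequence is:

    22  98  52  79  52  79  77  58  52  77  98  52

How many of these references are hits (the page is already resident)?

6

22 -> miss, frames (22)
98 -> miss, frames (22 98)
52 -> miss, frames (22 98 52)
79 -> miss, frames (22 98 52 79)
52 -> hit
79 -> hit
77 -> miss, evict 79, frames (22 98 52 77)
58 -> miss, evict 22, frames (98 52 77 58)
52 -> hit
77 -> hit
98 -> hit
52 -> hit
Hits: 6.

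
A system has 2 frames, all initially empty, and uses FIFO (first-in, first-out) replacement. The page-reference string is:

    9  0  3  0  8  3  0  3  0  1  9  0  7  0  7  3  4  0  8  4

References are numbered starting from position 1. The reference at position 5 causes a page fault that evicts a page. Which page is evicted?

pos 1: 9 → miss, frames {9}
pos 2: 0 → miss, frames {9,0}
pos 3: 3 → miss, evict 9, frames {0,3}
pos 4: 0 → hit
pos 5: 8 → miss, evict 0, frames {3,8}
At position 5, page 0 is evicted.

0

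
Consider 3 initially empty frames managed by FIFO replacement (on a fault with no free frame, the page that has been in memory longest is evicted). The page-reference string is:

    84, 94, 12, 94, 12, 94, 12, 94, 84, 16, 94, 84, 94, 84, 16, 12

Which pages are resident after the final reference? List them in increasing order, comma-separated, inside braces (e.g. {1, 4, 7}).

84 → miss, frames [84]
94 → miss, frames [84, 94]
12 → miss, frames [84, 94, 12]
94 → hit
12 → hit
94 → hit
12 → hit
94 → hit
84 → hit
16 → miss, evict 84, frames [94, 12, 16]
94 → hit
84 → miss, evict 94, frames [12, 16, 84]
94 → miss, evict 12, frames [16, 84, 94]
84 → hit
16 → hit
12 → miss, evict 16, frames [84, 94, 12]

{12, 84, 94}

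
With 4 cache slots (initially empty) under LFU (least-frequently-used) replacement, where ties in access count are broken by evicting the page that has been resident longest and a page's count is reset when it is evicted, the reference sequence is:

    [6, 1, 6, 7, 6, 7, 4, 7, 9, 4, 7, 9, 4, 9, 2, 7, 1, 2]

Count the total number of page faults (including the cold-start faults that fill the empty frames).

6: fault, frames {6}
1: fault, frames {6,1}
6: hit
7: fault, frames {6,1,7}
6: hit
7: hit
4: fault, frames {6,1,7,4}
7: hit
9: fault, evict 1, frames {6,7,4,9}
4: hit
7: hit
9: hit
4: hit
9: hit
2: fault, evict 6, frames {7,4,9,2}
7: hit
1: fault, evict 2, frames {7,4,9,1}
2: fault, evict 1, frames {7,4,9,2}
Page faults: 8.

8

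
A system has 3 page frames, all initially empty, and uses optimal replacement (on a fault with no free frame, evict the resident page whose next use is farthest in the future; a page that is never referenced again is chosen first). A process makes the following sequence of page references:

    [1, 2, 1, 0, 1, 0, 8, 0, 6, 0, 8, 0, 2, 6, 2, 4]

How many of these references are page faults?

7

1: miss, frames {1}
2: miss, frames {1,2}
1: hit
0: miss, frames {1,2,0}
1: hit
0: hit
8: miss, evict 1, frames {2,0,8}
0: hit
6: miss, evict 2, frames {0,8,6}
0: hit
8: hit
0: hit
2: miss, evict 8, frames {0,6,2}
6: hit
2: hit
4: miss, evict 2, frames {0,6,4}
Page faults: 7.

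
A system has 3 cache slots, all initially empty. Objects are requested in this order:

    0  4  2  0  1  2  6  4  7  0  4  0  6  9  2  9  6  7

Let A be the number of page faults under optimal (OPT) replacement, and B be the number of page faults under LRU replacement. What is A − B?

Under OPT: F F F . F . F . F F . . . F F . . F → 10 faults.
Under LRU: F F F . F . F F F F . . F F F . . F → 12 faults.
A − B = 10 − 12 = -2.

-2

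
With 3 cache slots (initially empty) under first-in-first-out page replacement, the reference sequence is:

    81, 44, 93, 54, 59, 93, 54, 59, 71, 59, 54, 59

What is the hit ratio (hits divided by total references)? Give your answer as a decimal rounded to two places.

81: miss, frames {81}
44: miss, frames {81,44}
93: miss, frames {81,44,93}
54: miss, evict 81, frames {44,93,54}
59: miss, evict 44, frames {93,54,59}
93: hit
54: hit
59: hit
71: miss, evict 93, frames {54,59,71}
59: hit
54: hit
59: hit
Hits: 6 of 12 references → 6/12 = 0.5000.

0.50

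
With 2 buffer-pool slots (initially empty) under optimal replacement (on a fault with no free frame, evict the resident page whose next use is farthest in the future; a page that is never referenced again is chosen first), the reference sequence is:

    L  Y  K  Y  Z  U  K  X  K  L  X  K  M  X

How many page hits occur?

L: miss, frames [L]
Y: miss, frames [L, Y]
K: miss, evict L, frames [Y, K]
Y: hit
Z: miss, evict Y, frames [K, Z]
U: miss, evict Z, frames [K, U]
K: hit
X: miss, evict U, frames [K, X]
K: hit
L: miss, evict K, frames [X, L]
X: hit
K: miss, evict L, frames [X, K]
M: miss, evict K, frames [X, M]
X: hit
Hits: 5.

5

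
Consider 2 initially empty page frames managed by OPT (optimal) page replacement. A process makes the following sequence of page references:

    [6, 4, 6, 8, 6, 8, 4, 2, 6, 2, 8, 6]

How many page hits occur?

6

6 → fault, frames [6]
4 → fault, frames [6, 4]
6 → hit
8 → fault, evict 4, frames [6, 8]
6 → hit
8 → hit
4 → fault, evict 8, frames [6, 4]
2 → fault, evict 4, frames [6, 2]
6 → hit
2 → hit
8 → fault, evict 2, frames [6, 8]
6 → hit
Hits: 6.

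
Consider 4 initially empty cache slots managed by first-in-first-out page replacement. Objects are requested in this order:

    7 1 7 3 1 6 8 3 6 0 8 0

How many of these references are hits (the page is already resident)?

6

7: fault, frames [7]
1: fault, frames [7, 1]
7: hit
3: fault, frames [7, 1, 3]
1: hit
6: fault, frames [7, 1, 3, 6]
8: fault, evict 7, frames [1, 3, 6, 8]
3: hit
6: hit
0: fault, evict 1, frames [3, 6, 8, 0]
8: hit
0: hit
Hits: 6.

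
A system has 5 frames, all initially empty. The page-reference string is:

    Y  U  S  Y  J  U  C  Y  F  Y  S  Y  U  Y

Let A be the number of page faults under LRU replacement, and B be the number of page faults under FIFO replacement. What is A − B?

-1

Under LRU: F F F . F . F . F . F . . . → 7 faults.
Under FIFO: F F F . F . F . F F . . F . → 8 faults.
A − B = 7 − 8 = -1.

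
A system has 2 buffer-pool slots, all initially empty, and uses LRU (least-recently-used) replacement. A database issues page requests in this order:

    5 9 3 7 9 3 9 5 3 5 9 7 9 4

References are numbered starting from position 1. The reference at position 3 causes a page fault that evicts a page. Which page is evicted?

pos 1: 5 -> miss, frames [5]
pos 2: 9 -> miss, frames [5, 9]
pos 3: 3 -> miss, evict 5, frames [9, 3]
At position 3, page 5 is evicted.

5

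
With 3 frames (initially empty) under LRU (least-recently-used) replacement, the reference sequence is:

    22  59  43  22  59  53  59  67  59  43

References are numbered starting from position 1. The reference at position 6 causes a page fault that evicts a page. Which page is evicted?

43

pos 1: 22: fault, frames {22}
pos 2: 59: fault, frames {22,59}
pos 3: 43: fault, frames {22,59,43}
pos 4: 22: hit
pos 5: 59: hit
pos 6: 53: fault, evict 43, frames {22,59,53}
At position 6, page 43 is evicted.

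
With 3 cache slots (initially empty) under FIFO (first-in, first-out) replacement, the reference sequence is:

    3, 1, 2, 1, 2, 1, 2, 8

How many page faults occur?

4

3 -> miss, frames (3)
1 -> miss, frames (3 1)
2 -> miss, frames (3 1 2)
1 -> hit
2 -> hit
1 -> hit
2 -> hit
8 -> miss, evict 3, frames (1 2 8)
Page faults: 4.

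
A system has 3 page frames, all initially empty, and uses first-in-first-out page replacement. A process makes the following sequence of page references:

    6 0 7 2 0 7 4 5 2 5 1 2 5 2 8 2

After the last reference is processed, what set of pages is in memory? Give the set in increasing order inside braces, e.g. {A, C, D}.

6: fault, frames {6}
0: fault, frames {6,0}
7: fault, frames {6,0,7}
2: fault, evict 6, frames {0,7,2}
0: hit
7: hit
4: fault, evict 0, frames {7,2,4}
5: fault, evict 7, frames {2,4,5}
2: hit
5: hit
1: fault, evict 2, frames {4,5,1}
2: fault, evict 4, frames {5,1,2}
5: hit
2: hit
8: fault, evict 5, frames {1,2,8}
2: hit

{1, 2, 8}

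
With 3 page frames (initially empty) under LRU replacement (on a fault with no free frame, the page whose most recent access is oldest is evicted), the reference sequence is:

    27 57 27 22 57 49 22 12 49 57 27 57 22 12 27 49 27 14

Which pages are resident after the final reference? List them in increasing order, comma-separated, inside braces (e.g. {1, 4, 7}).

{14, 27, 49}

27 -> miss, frames [27]
57 -> miss, frames [27, 57]
27 -> hit
22 -> miss, frames [57, 27, 22]
57 -> hit
49 -> miss, evict 27, frames [22, 57, 49]
22 -> hit
12 -> miss, evict 57, frames [49, 22, 12]
49 -> hit
57 -> miss, evict 22, frames [12, 49, 57]
27 -> miss, evict 12, frames [49, 57, 27]
57 -> hit
22 -> miss, evict 49, frames [27, 57, 22]
12 -> miss, evict 27, frames [57, 22, 12]
27 -> miss, evict 57, frames [22, 12, 27]
49 -> miss, evict 22, frames [12, 27, 49]
27 -> hit
14 -> miss, evict 12, frames [49, 27, 14]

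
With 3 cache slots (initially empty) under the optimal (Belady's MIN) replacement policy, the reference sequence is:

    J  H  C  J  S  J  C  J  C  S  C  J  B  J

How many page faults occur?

5

J: miss, frames (J)
H: miss, frames (J H)
C: miss, frames (J H C)
J: hit
S: miss, evict H, frames (J C S)
J: hit
C: hit
J: hit
C: hit
S: hit
C: hit
J: hit
B: miss, evict S, frames (J C B)
J: hit
Page faults: 5.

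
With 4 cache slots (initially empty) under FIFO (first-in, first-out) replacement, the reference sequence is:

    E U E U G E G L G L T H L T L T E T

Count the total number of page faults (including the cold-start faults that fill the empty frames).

7

E -> fault, frames [E]
U -> fault, frames [E, U]
E -> hit
U -> hit
G -> fault, frames [E, U, G]
E -> hit
G -> hit
L -> fault, frames [E, U, G, L]
G -> hit
L -> hit
T -> fault, evict E, frames [U, G, L, T]
H -> fault, evict U, frames [G, L, T, H]
L -> hit
T -> hit
L -> hit
T -> hit
E -> fault, evict G, frames [L, T, H, E]
T -> hit
Page faults: 7.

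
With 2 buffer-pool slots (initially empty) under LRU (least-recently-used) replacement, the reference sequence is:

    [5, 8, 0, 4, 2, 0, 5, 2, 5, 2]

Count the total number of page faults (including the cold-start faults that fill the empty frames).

8

5: miss, frames (5)
8: miss, frames (5 8)
0: miss, evict 5, frames (8 0)
4: miss, evict 8, frames (0 4)
2: miss, evict 0, frames (4 2)
0: miss, evict 4, frames (2 0)
5: miss, evict 2, frames (0 5)
2: miss, evict 0, frames (5 2)
5: hit
2: hit
Page faults: 8.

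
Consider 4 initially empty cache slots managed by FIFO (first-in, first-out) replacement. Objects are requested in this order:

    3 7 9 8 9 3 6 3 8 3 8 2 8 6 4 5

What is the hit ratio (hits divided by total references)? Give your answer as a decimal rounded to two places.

3: fault, frames {3}
7: fault, frames {3,7}
9: fault, frames {3,7,9}
8: fault, frames {3,7,9,8}
9: hit
3: hit
6: fault, evict 3, frames {7,9,8,6}
3: fault, evict 7, frames {9,8,6,3}
8: hit
3: hit
8: hit
2: fault, evict 9, frames {8,6,3,2}
8: hit
6: hit
4: fault, evict 8, frames {6,3,2,4}
5: fault, evict 6, frames {3,2,4,5}
Hits: 7 of 16 references → 7/16 = 0.4375.

0.44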